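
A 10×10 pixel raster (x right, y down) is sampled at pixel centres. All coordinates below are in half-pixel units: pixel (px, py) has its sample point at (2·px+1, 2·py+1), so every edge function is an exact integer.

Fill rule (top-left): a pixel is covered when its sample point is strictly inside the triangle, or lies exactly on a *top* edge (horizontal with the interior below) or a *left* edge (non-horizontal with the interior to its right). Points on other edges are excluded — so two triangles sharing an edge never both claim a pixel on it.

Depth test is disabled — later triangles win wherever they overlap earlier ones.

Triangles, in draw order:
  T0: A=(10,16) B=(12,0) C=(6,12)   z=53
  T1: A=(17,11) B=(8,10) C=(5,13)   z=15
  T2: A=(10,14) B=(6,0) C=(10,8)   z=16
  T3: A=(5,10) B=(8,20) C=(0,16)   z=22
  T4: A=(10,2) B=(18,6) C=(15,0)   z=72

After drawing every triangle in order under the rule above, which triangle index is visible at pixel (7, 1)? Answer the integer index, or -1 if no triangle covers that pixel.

T0:
  2·area = 72  (B↔C swapped to make it positive)
  edge (10, 16)→(6, 12): d=(-4,-4) top-left  bias=+0
  edge (6, 12)→(12, 0): d=(6,-12) top-left  bias=+0
  edge (12, 0)→(10, 16): d=(-2,16) right/bottom  bias=-1
    (5,1)@(11, 3): e=[56,6,10] → X
    (6,1)@(13, 3): e=[64,30,-22] → .
    (5,2)@(11, 5): e=[48,18,6] → X
    (6,2)@(13, 5): e=[56,42,-26] → .
    (0,3)@(1, 7): e=[0,-90,162] → .  [on edge]
    (4,3)@(9, 7): e=[32,6,34] → X
    (6,3)@(13, 7): e=[48,54,-30] → .
    (1,4)@(3, 9): e=[0,-54,126] → .  [on edge]
    (4,4)@(9, 9): e=[24,18,30] → X
    (5,4)@(11, 9): e=[32,42,-2] → .
    (2,5)@(5, 11): e=[0,-18,90] → .  [on edge]
    (3,5)@(7, 11): e=[8,6,58] → X
    (3,6)@(7, 13): e=[0,18,54] → X  [on edge]
    (4,7)@(9, 15): e=[0,54,18] → X  [on edge]
    (5,8)@(11, 17): e=[0,90,-18] → .  [on edge]
    (6,9)@(13, 19): e=[0,126,-54] → .  [on edge]
  covered (10 px):
    . . . . . . . . . .
    . . . . . X . . . .
    . . . . . X . . . .
    . . . . X X . . . .
    . . . . X . . . . .
    . . . X X . . . . .
    . . . X X . . . . .
    . . . . X . . . . .
    . . . . . . . . . .
    . . . . . . . . . .
T1:
  2·area = 30  (B↔C swapped to make it positive)
  edge (17, 11)→(5, 13): d=(-12,2) right/bottom  bias=-1
  edge (5, 13)→(8, 10): d=(3,-3) top-left  bias=+0
  edge (8, 10)→(17, 11): d=(9,1) right/bottom  bias=-1
    (8,0)@(17, 1): e=[120,0,-90] → .  [on edge]
    (7,1)@(15, 3): e=[100,0,-70] → .  [on edge]
    (6,2)@(13, 5): e=[80,0,-50] → .  [on edge]
    (5,3)@(11, 7): e=[60,0,-30] → .  [on edge]
    (4,4)@(9, 9): e=[40,0,-10] → .  [on edge]
    (3,5)@(7, 11): e=[20,0,10] → X  [on edge]
    (4,5)@(9, 11): e=[16,6,8] → X
    (5,5)@(11, 11): e=[12,12,6] → X
    (6,5)@(13, 11): e=[8,18,4] → X
    (7,5)@(15, 11): e=[4,24,2] → X
    (8,5)@(17, 11): e=[0,30,0] → .  [on edge]
    (2,6)@(5, 13): e=[0,0,30] → .  [on edge]
    (1,7)@(3, 15): e=[-20,0,50] → .  [on edge]
    (0,8)@(1, 17): e=[-40,0,70] → .  [on edge]
  covered (5 px):
    . . . . . . . . . .
    . . . . . . . . . .
    . . . . . . . . . .
    . . . . . . . . . .
    . . . . . . . . . .
    . . . X X X X X . .
    . . . . . . . . . .
    . . . . . . . . . .
    . . . . . . . . . .
    . . . . . . . . . .
T2:
  2·area = 24
  edge (10, 14)→(6, 0): d=(-4,-14) top-left  bias=+0
  edge (6, 0)→(10, 8): d=(4,8) right/bottom  bias=-1
  edge (10, 8)→(10, 14): d=(0,6) right/bottom  bias=-1
    (3,1)@(7, 3): e=[2,4,18] → X
    (4,1)@(9, 3): e=[30,-12,6] → .
    (3,2)@(7, 5): e=[-6,12,18] → .
    (4,3)@(9, 7): e=[14,4,6] → X
    (5,3)@(11, 7): e=[42,-12,-6] → .
    (4,4)@(9, 9): e=[6,12,6] → X
    (5,4)@(11, 9): e=[34,-4,-6] → .
    (4,5)@(9, 11): e=[-2,20,6] → .
  covered (3 px):
    . . . . . . . . . .
    . . . X . . . . . .
    . . . . . . . . . .
    . . . . X . . . . .
    . . . . X . . . . .
    . . . . . . . . . .
    . . . . . . . . . .
    . . . . . . . . . .
    . . . . . . . . . .
    . . . . . . . . . .
T3:
  2·area = 68
  edge (5, 10)→(8, 20): d=(3,10) right/bottom  bias=-1
  edge (8, 20)→(0, 16): d=(-8,-4) top-left  bias=+0
  edge (0, 16)→(5, 10): d=(5,-6) top-left  bias=+0
    (2,5)@(5, 11): e=[3,60,5] → X
    (3,5)@(7, 11): e=[-17,68,17] → .
    (1,6)@(3, 13): e=[29,36,3] → X
    (3,6)@(7, 13): e=[-11,52,27] → .
    (0,7)@(1, 15): e=[55,12,1] → X
    (3,7)@(7, 15): e=[-5,36,37] → .
    (0,8)@(1, 17): e=[61,-4,11] → .
    (1,8)@(3, 17): e=[41,4,23] → X
    (3,8)@(7, 17): e=[1,20,47] → X
    (4,8)@(9, 17): e=[-19,28,59] → .
    (1,9)@(3, 19): e=[47,-12,33] → .
    (2,9)@(5, 19): e=[27,-4,45] → .
  covered (10 px):
    . . . . . . . . . .
    . . . . . . . . . .
    . . . . . . . . . .
    . . . . . . . . . .
    . . . . . . . . . .
    . . X . . . . . . .
    . X X . . . . . . .
    X X X . . . . . . .
    . X X X . . . . . .
    . . . X . . . . . .
T4:
  2·area = 36  (B↔C swapped to make it positive)
  edge (10, 2)→(15, 0): d=(5,-2) top-left  bias=+0
  edge (15, 0)→(18, 6): d=(3,6) right/bottom  bias=-1
  edge (18, 6)→(10, 2): d=(-8,-4) top-left  bias=+0
    (6,0)@(13, 1): e=[1,15,20] → X
    (7,0)@(15, 1): e=[5,3,28] → X
    (8,0)@(17, 1): e=[9,-9,36] → .
    (6,1)@(13, 3): e=[11,21,4] → X
    (8,1)@(17, 3): e=[19,-3,20] → .
    (6,2)@(13, 5): e=[21,27,-12] → .
    (7,2)@(15, 5): e=[25,15,-4] → .
    (8,2)@(17, 5): e=[29,3,4] → X
    (9,2)@(19, 5): e=[33,-9,12] → .
    (8,3)@(17, 7): e=[39,9,-12] → .
  covered (5 px):
    . . . . . . X X . .
    . . . . . . X X . .
    . . . . . . . . X .
    . . . . . . . . . .
    . . . . . . . . . .
    . . . . . . . . . .
    . . . . . . . . . .
    . . . . . . . . . .
    . . . . . . . . . .
    . . . . . . . . . .

Z-buffer (winner per pixel, '.' = empty):
  . . . . . . 4 4 . .
  . . . 2 . 0 4 4 . .
  . . . . . 0 . . 4 .
  . . . . 2 0 . . . .
  . . . . 2 . . . . .
  . . 3 1 1 1 1 1 . .
  . 3 3 0 0 . . . . .
  3 3 3 . 0 . . . . .
  . 3 3 3 . . . . . .
  . . . 3 . . . . . .

Final: 4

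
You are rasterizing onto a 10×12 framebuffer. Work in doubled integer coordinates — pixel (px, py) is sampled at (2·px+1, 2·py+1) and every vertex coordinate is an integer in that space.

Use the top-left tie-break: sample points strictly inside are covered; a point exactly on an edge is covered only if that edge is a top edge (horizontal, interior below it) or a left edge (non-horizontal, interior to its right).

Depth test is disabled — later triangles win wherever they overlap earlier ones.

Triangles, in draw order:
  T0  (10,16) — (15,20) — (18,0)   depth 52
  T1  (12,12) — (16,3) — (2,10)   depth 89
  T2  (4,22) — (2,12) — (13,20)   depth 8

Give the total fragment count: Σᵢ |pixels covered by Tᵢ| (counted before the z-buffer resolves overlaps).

T0:
  2·area = 112  (B↔C swapped to make it positive)
  edge (10, 16)→(18, 0): d=(8,-16) top-left  bias=+0
  edge (18, 0)→(15, 20): d=(-3,20) right/bottom  bias=-1
  edge (15, 20)→(10, 16): d=(-5,-4) top-left  bias=+0
    (8,1)@(17, 3): e=[8,11,93] → █
    (9,1)@(19, 3): e=[40,-29,101] → ·
    (8,2)@(17, 5): e=[24,5,83] → █
    (9,2)@(19, 5): e=[56,-35,91] → ·
    (7,3)@(15, 7): e=[8,39,65] → █
    (8,3)@(17, 7): e=[40,-1,73] → ·
    (7,4)@(15, 9): e=[24,33,55] → █
    (8,4)@(17, 9): e=[56,-7,63] → ·
    (6,5)@(13, 11): e=[8,67,37] → █
    (8,5)@(17, 11): e=[72,-13,53] → ·
    (6,6)@(13, 13): e=[24,61,27] → █
    (8,6)@(17, 13): e=[88,-19,43] → ·
  covered (14 px):
    · · · · · · · · · ·
    · · · · · · · · █ ·
    · · · · · · · · █ ·
    · · · · · · · █ · ·
    · · · · · · · █ · ·
    · · · · · · █ █ · ·
    · · · · · · █ █ · ·
    · · · · · █ █ █ · ·
    · · · · · · █ █ · ·
    · · · · · · · █ · ·
    · · · · · · · · · ·
    · · · · · · · · · ·
T1:
  2·area = 98  (B↔C swapped to make it positive)
  edge (12, 12)→(2, 10): d=(-10,-2) top-left  bias=+0
  edge (2, 10)→(16, 3): d=(14,-7) top-left  bias=+0
  edge (16, 3)→(12, 12): d=(-4,9) right/bottom  bias=-1
    (6,2)@(13, 5): e=[72,7,19] → █
    (7,2)@(15, 5): e=[76,21,1] → █
    (8,2)@(17, 5): e=[80,35,-17] → ·
    (4,3)@(9, 7): e=[44,7,47] → █
    (5,3)@(11, 7): e=[48,21,29] → █
    (7,3)@(15, 7): e=[56,49,-7] → ·
    (2,4)@(5, 9): e=[16,7,75] → █
    (3,4)@(7, 9): e=[20,21,57] → █
    (7,4)@(15, 9): e=[36,77,-15] → ·
    (2,5)@(5, 11): e=[-4,35,67] → ·
    (3,5)@(7, 11): e=[0,49,49] → █  [on edge]
    (6,5)@(13, 11): e=[12,91,-5] → ·
    (8,6)@(17, 13): e=[0,147,-49] → ·  [on edge]
  covered (13 px):
    · · · · · · · · · ·
    · · · · · · · · · ·
    · · · · · · █ █ · ·
    · · · · █ █ █ · · ·
    · · █ █ █ █ █ · · ·
    · · · █ █ █ · · · ·
    · · · · · · · · · ·
    · · · · · · · · · ·
    · · · · · · · · · ·
    · · · · · · · · · ·
    · · · · · · · · · ·
    · · · · · · · · · ·
T2:
  2·area = 94
  edge (4, 22)→(2, 12): d=(-2,-10) top-left  bias=+0
  edge (2, 12)→(13, 20): d=(11,8) right/bottom  bias=-1
  edge (13, 20)→(4, 22): d=(-9,2) right/bottom  bias=-1
    (0,3)@(1, 7): e=[0,-47,141] → ·  [on edge]
    (1,6)@(3, 13): e=[8,3,83] → █
    (2,6)@(5, 13): e=[28,-13,79] → ·
    (1,7)@(3, 15): e=[4,25,65] → █
    (2,7)@(5, 15): e=[24,9,61] → █
    (3,7)@(7, 15): e=[44,-7,57] → ·
    (1,8)@(3, 17): e=[0,47,47] → █  [on edge]
    (3,8)@(7, 17): e=[40,15,39] → █
    (4,8)@(9, 17): e=[60,-1,35] → ·
    (1,9)@(3, 19): e=[-4,69,29] → ·
    (2,9)@(5, 19): e=[16,53,25] → █
    (4,9)@(9, 19): e=[56,21,17] → █
  covered (12 px):
    · · · · · · · · · ·
    · · · · · · · · · ·
    · · · · · · · · · ·
    · · · · · · · · · ·
    · · · · · · · · · ·
    · · · · · · · · · ·
    · █ · · · · · · · ·
    · █ █ · · · · · · ·
    · █ █ █ · · · · · ·
    · · █ █ █ █ · · · ·
    · · █ █ · · · · · ·
    · · · · · · · · · ·

Answer: 39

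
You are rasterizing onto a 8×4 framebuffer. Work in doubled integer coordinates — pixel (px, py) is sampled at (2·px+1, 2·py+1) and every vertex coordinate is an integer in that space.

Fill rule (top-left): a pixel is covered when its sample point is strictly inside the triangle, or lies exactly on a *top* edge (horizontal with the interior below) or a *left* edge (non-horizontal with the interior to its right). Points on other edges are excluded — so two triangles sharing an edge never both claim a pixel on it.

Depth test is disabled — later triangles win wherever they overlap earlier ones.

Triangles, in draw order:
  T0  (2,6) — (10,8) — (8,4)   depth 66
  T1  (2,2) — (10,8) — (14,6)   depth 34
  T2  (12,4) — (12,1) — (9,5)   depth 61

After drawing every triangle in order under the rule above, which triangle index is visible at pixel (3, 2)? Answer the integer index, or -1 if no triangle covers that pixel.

T0:
  2·area = 28  (B↔C swapped to make it positive)
  edge (2, 6)→(8, 4): d=(6,-2) top-left  bias=+0
  edge (8, 4)→(10, 8): d=(2,4) right/bottom  bias=-1
  edge (10, 8)→(2, 6): d=(-8,-2) top-left  bias=+0
    (5,1)@(11, 3): e=[0,-14,42] → ·  [on edge]
    (2,2)@(5, 5): e=[0,14,14] → █  [on edge]
    (3,2)@(7, 5): e=[4,6,18] → █
    (4,2)@(9, 5): e=[8,-2,22] → ·
    (2,3)@(5, 7): e=[12,18,-2] → ·
    (3,3)@(7, 7): e=[16,10,2] → █
    (4,3)@(9, 7): e=[20,2,6] → █
    (5,3)@(11, 7): e=[24,-6,10] → ·
  covered (4 px):
    · · · · · · · ·
    · · · · · · · ·
    · · █ █ · · · ·
    · · · █ █ · · ·
T1:
  2·area = 40  (B↔C swapped to make it positive)
  edge (2, 2)→(14, 6): d=(12,4) right/bottom  bias=-1
  edge (14, 6)→(10, 8): d=(-4,2) right/bottom  bias=-1
  edge (10, 8)→(2, 2): d=(-8,-6) top-left  bias=+0
    (2,1)@(5, 3): e=[0,30,10] → ·  [on edge]
    (3,2)@(7, 5): e=[16,18,6] → █
    (4,2)@(9, 5): e=[8,14,18] → █
    (5,2)@(11, 5): e=[0,10,30] → ·  [on edge]
    (3,3)@(7, 7): e=[40,10,-10] → ·
    (4,3)@(9, 7): e=[32,6,2] → █
    (5,3)@(11, 7): e=[24,2,14] → █
    (6,3)@(13, 7): e=[16,-2,26] → ·
  covered (4 px):
    · · · · · · · ·
    · · · · · · · ·
    · · · █ █ · · ·
    · · · · █ █ · ·
T2:
  2·area = 9  (B↔C swapped to make it positive)
  edge (12, 4)→(9, 5): d=(-3,1) right/bottom  bias=-1
  edge (9, 5)→(12, 1): d=(3,-4) top-left  bias=+0
  edge (12, 1)→(12, 4): d=(0,3) right/bottom  bias=-1
    (5,1)@(11, 3): e=[4,2,3] → █
    (6,1)@(13, 3): e=[2,10,-3] → ·
    (7,1)@(15, 3): e=[0,18,-9] → ·  [on edge]
    (4,2)@(9, 5): e=[0,0,9] → ·  [on edge]
    (5,2)@(11, 5): e=[-2,8,3] → ·
    (1,3)@(3, 7): e=[0,-18,27] → ·  [on edge]
  covered (1 px):
    · · · · · · · ·
    · · · · · █ · ·
    · · · · · · · ·
    · · · · · · · ·

Z-buffer (winner per pixel, '.' = empty):
  . . . . . . . .
  . . . . . 2 . .
  . . 0 1 1 . . .
  . . . 0 1 1 . .

Answer: 1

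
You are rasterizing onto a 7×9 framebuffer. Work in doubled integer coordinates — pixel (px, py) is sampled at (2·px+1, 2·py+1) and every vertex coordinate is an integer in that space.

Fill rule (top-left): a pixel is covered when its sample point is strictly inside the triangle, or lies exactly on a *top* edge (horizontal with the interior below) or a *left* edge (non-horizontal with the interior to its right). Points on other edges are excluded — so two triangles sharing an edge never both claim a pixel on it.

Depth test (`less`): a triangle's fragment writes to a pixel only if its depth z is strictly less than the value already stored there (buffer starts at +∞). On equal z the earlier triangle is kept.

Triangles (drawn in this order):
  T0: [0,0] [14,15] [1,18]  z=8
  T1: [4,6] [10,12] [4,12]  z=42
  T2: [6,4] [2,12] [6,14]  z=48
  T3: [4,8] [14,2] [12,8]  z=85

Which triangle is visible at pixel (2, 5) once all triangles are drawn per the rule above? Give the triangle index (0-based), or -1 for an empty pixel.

T0:
  2·area = 237
  edge (0, 0)→(14, 15): d=(14,15) right/bottom  bias=-1
  edge (14, 15)→(1, 18): d=(-13,3) right/bottom  bias=-1
  edge (1, 18)→(0, 0): d=(-1,-18) top-left  bias=+0
    (0,1)@(1, 3): e=[27,195,15] → █
    (1,1)@(3, 3): e=[-3,189,51] → ·
    (0,2)@(1, 5): e=[55,169,13] → █
    (1,2)@(3, 5): e=[25,163,49] → █
    (2,2)@(5, 5): e=[-5,157,85] → ·
    (0,3)@(1, 7): e=[83,143,11] → █
    (2,3)@(5, 7): e=[23,131,83] → █
    (3,3)@(7, 7): e=[-7,125,119] → ·
    (0,4)@(1, 9): e=[111,117,9] → █
    (3,4)@(7, 9): e=[21,99,117] → █
    (4,4)@(9, 9): e=[-9,93,153] → ·
    (0,5)@(1, 11): e=[139,91,7] → █
  covered (31 px):
    · · · · · · ·
    █ · · · · · ·
    █ █ · · · · ·
    █ █ █ · · · ·
    █ █ █ █ · · ·
    █ █ █ █ █ · ·
    █ █ █ █ █ █ ·
    █ █ █ █ █ █ █
    █ █ █ · · · ·
T1:
  2·area = 36
  edge (4, 6)→(10, 12): d=(6,6) right/bottom  bias=-1
  edge (10, 12)→(4, 12): d=(-6,0) right/bottom  bias=-1
  edge (4, 12)→(4, 6): d=(0,-6) top-left  bias=+0
    (0,1)@(1, 3): e=[0,54,-18] → ·  [on edge]
    (1,2)@(3, 5): e=[0,42,-6] → ·  [on edge]
    (2,3)@(5, 7): e=[0,30,6] → ·  [on edge]
    (2,4)@(5, 9): e=[12,18,6] → █
    (3,4)@(7, 9): e=[0,18,18] → ·  [on edge]
    (2,5)@(5, 11): e=[24,6,6] → █
    (3,5)@(7, 11): e=[12,6,18] → █
    (4,5)@(9, 11): e=[0,6,30] → ·  [on edge]
    (2,6)@(5, 13): e=[36,-6,6] → ·
    (3,6)@(7, 13): e=[24,-6,18] → ·
    (5,6)@(11, 13): e=[0,-6,42] → ·  [on edge]
    (6,7)@(13, 15): e=[0,-18,54] → ·  [on edge]
  covered (3 px):
    · · · · · · ·
    · · · · · · ·
    · · · · · · ·
    · · · · · · ·
    · · █ · · · ·
    · · █ █ · · ·
    · · · · · · ·
    · · · · · · ·
    · · · · · · ·
T2:
  2·area = 40  (B↔C swapped to make it positive)
  edge (6, 4)→(6, 14): d=(0,10) right/bottom  bias=-1
  edge (6, 14)→(2, 12): d=(-4,-2) top-left  bias=+0
  edge (2, 12)→(6, 4): d=(4,-8) top-left  bias=+0
    (2,3)@(5, 7): e=[10,26,4] → █
    (3,3)@(7, 7): e=[-10,30,20] → ·
    (2,4)@(5, 9): e=[10,18,12] → █
    (3,4)@(7, 9): e=[-10,22,28] → ·
    (1,5)@(3, 11): e=[30,6,4] → █
    (3,5)@(7, 11): e=[-10,14,36] → ·
    (1,6)@(3, 13): e=[30,-2,12] → ·
    (2,6)@(5, 13): e=[10,2,28] → █
    (3,6)@(7, 13): e=[-10,6,44] → ·
    (2,7)@(5, 15): e=[10,-6,36] → ·
  covered (5 px):
    · · · · · · ·
    · · · · · · ·
    · · · · · · ·
    · · █ · · · ·
    · · █ · · · ·
    · █ █ · · · ·
    · · █ · · · ·
    · · · · · · ·
    · · · · · · ·
T3:
  2·area = 48
  edge (4, 8)→(14, 2): d=(10,-6) top-left  bias=+0
  edge (14, 2)→(12, 8): d=(-2,6) right/bottom  bias=-1
  edge (12, 8)→(4, 8): d=(-8,0) right/bottom  bias=-1
    (6,1)@(13, 3): e=[4,4,40] → █
    (4,2)@(9, 5): e=[0,24,24] → █  [on edge]
    (5,2)@(11, 5): e=[12,12,24] → █
    (6,2)@(13, 5): e=[24,0,24] → ·  [on edge]
    (3,3)@(7, 7): e=[8,32,8] → █
    (6,3)@(13, 7): e=[44,-4,8] → ·
    (3,4)@(7, 9): e=[28,28,-8] → ·
    (4,4)@(9, 9): e=[40,16,-8] → ·
    (5,4)@(11, 9): e=[52,4,-8] → ·
    (5,5)@(11, 11): e=[72,0,-24] → ·  [on edge]
    (4,8)@(9, 17): e=[120,0,-72] → ·  [on edge]
  covered (6 px):
    · · · · · · ·
    · · · · · · █
    · · · · █ █ ·
    · · · █ █ █ ·
    · · · · · · ·
    · · · · · · ·
    · · · · · · ·
    · · · · · · ·
    · · · · · · ·

Z-buffer (winner per pixel, '.' = empty):
  . . . . . . .
  0 . . . . . 3
  0 0 . . 3 3 .
  0 0 0 3 3 3 .
  0 0 0 0 . . .
  0 0 0 0 0 . .
  0 0 0 0 0 0 .
  0 0 0 0 0 0 0
  0 0 0 . . . .

Final: 0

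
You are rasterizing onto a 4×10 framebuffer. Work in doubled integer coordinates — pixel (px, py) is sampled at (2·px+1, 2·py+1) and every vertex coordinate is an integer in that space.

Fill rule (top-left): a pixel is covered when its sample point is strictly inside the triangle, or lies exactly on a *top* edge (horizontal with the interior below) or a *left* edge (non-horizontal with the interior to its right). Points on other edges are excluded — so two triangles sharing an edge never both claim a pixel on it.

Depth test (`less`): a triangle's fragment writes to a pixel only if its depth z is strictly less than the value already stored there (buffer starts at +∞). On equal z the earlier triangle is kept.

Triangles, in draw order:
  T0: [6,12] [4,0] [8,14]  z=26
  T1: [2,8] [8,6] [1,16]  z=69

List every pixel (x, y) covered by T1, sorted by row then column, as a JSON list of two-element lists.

T0:
  2·area = 20
  edge (6, 12)→(4, 0): d=(-2,-12) top-left  bias=+0
  edge (4, 0)→(8, 14): d=(4,14) right/bottom  bias=-1
  edge (8, 14)→(6, 12): d=(-2,-2) top-left  bias=+0
    (2,2)@(5, 5): e=[2,6,12] → X
    (3,2)@(7, 5): e=[26,-22,16] → .
    (0,3)@(1, 7): e=[-50,70,0] → .  [on edge]
    (2,3)@(5, 7): e=[-2,14,8] → .
    (1,4)@(3, 9): e=[-30,50,0] → .  [on edge]
    (2,5)@(5, 11): e=[-10,30,0] → .  [on edge]
    (3,5)@(7, 11): e=[14,2,4] → X
    (3,6)@(7, 13): e=[10,10,0] → X  [on edge]
    (3,7)@(7, 15): e=[6,18,-4] → .
  covered (3 px):
    . . . .
    . . . .
    . . X .
    . . . .
    . . . .
    . . . X
    . . . X
    . . . .
    . . . .
    . . . .
T1:
  2·area = 46
  edge (2, 8)→(8, 6): d=(6,-2) top-left  bias=+0
  edge (8, 6)→(1, 16): d=(-7,10) right/bottom  bias=-1
  edge (1, 16)→(2, 8): d=(1,-8) top-left  bias=+0
    (2,3)@(5, 7): e=[0,23,23] → X  [on edge]
    (3,3)@(7, 7): e=[4,3,39] → X
    (1,4)@(3, 9): e=[8,29,9] → X
    (3,4)@(7, 9): e=[16,-11,41] → .
    (1,5)@(3, 11): e=[20,15,11] → X
    (2,5)@(5, 11): e=[24,-5,27] → .
    (1,6)@(3, 13): e=[32,1,13] → X
    (2,6)@(5, 13): e=[36,-19,29] → .
    (1,7)@(3, 15): e=[44,-13,15] → .
  covered (6 px):
    . . . .
    . . . .
    . . . .
    . . X X
    . X X .
    . X . .
    . X . .
    . . . .
    . . . .
    . . . .

Result: [[2,3],[3,3],[1,4],[2,4],[1,5],[1,6]]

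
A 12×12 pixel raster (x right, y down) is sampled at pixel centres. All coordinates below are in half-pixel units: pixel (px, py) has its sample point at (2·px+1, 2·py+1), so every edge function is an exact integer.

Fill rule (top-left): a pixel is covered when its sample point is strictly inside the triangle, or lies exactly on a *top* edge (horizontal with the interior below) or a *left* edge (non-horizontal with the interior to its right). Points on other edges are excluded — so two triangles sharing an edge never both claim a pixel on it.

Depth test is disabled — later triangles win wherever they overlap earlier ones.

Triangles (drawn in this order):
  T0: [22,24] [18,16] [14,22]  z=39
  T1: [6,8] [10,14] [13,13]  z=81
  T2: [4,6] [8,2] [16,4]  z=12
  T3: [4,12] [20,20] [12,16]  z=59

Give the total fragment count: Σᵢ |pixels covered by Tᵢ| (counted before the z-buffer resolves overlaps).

T0:
  2·area = 56  (B↔C swapped to make it positive)
  edge (22, 24)→(14, 22): d=(-8,-2) top-left  bias=+0
  edge (14, 22)→(18, 16): d=(4,-6) top-left  bias=+0
  edge (18, 16)→(22, 24): d=(4,8) right/bottom  bias=-1
    (8,9)@(17, 19): e=[30,6,20] → X
    (9,9)@(19, 19): e=[34,18,4] → X
    (10,9)@(21, 19): e=[38,30,-12] → .
    (7,10)@(15, 21): e=[10,2,44] → X
    (10,10)@(21, 21): e=[22,38,-4] → .
    (7,11)@(15, 23): e=[-6,10,52] → .
    (8,11)@(17, 23): e=[-2,22,36] → .
    (9,11)@(19, 23): e=[2,34,20] → X
    (10,11)@(21, 23): e=[6,46,4] → X
    (11,11)@(23, 23): e=[10,58,-12] → .
  covered (7 px):
    . . . . . . . . . . . .
    . . . . . . . . . . . .
    . . . . . . . . . . . .
    . . . . . . . . . . . .
    . . . . . . . . . . . .
    . . . . . . . . . . . .
    . . . . . . . . . . . .
    . . . . . . . . . . . .
    . . . . . . . . . . . .
    . . . . . . . . X X . .
    . . . . . . . X X X . .
    . . . . . . . . . X X .
T1:
  2·area = 22  (B↔C swapped to make it positive)
  edge (6, 8)→(13, 13): d=(7,5) right/bottom  bias=-1
  edge (13, 13)→(10, 14): d=(-3,1) right/bottom  bias=-1
  edge (10, 14)→(6, 8): d=(-4,-6) top-left  bias=+0
    (3,4)@(7, 9): e=[2,18,2] → X
    (4,4)@(9, 9): e=[-8,16,14] → .
    (3,5)@(7, 11): e=[16,12,-6] → .
    (4,5)@(9, 11): e=[6,10,6] → X
    (5,5)@(11, 11): e=[-4,8,18] → .
    (9,5)@(19, 11): e=[-44,0,66] → .  [on edge]
    (4,6)@(9, 13): e=[20,4,-2] → .
    (5,6)@(11, 13): e=[10,2,10] → X
    (6,6)@(13, 13): e=[0,0,22] → .  [on edge]
    (3,7)@(7, 15): e=[44,0,-22] → .  [on edge]
    (5,7)@(11, 15): e=[24,-4,2] → .
    (0,8)@(1, 17): e=[88,0,-66] → .  [on edge]
  covered (3 px):
    . . . . . . . . . . . .
    . . . . . . . . . . . .
    . . . . . . . . . . . .
    . . . . . . . . . . . .
    . . . X . . . . . . . .
    . . . . X . . . . . . .
    . . . . . X . . . . . .
    . . . . . . . . . . . .
    . . . . . . . . . . . .
    . . . . . . . . . . . .
    . . . . . . . . . . . .
    . . . . . . . . . . . .
T2:
  2·area = 40
  edge (4, 6)→(8, 2): d=(4,-4) top-left  bias=+0
  edge (8, 2)→(16, 4): d=(8,2) right/bottom  bias=-1
  edge (16, 4)→(4, 6): d=(-12,2) right/bottom  bias=-1
    (4,0)@(9, 1): e=[0,-10,50] → .  [on edge]
    (3,1)@(7, 3): e=[0,10,30] → X  [on edge]
    (4,1)@(9, 3): e=[8,6,26] → X
    (5,1)@(11, 3): e=[16,2,22] → X
    (6,1)@(13, 3): e=[24,-2,18] → .
    (2,2)@(5, 5): e=[0,30,10] → X  [on edge]
    (5,2)@(11, 5): e=[24,18,-2] → .
    (1,3)@(3, 7): e=[0,50,-10] → .  [on edge]
    (2,3)@(5, 7): e=[8,46,-14] → .
    (3,3)@(7, 7): e=[16,42,-18] → .
    (4,3)@(9, 7): e=[24,38,-22] → .
    (0,4)@(1, 9): e=[0,70,-30] → .  [on edge]
  covered (6 px):
    . . . . . . . . . . . .
    . . . X X X . . . . . .
    . . X X X . . . . . . .
    . . . . . . . . . . . .
    . . . . . . . . . . . .
    . . . . . . . . . . . .
    . . . . . . . . . . . .
    . . . . . . . . . . . .
    . . . . . . . . . . . .
    . . . . . . . . . . . .
    . . . . . . . . . . . .
    . . . . . . . . . . . .
T3:
  degenerate (2·area = 0) — covers nothing

Answer: 16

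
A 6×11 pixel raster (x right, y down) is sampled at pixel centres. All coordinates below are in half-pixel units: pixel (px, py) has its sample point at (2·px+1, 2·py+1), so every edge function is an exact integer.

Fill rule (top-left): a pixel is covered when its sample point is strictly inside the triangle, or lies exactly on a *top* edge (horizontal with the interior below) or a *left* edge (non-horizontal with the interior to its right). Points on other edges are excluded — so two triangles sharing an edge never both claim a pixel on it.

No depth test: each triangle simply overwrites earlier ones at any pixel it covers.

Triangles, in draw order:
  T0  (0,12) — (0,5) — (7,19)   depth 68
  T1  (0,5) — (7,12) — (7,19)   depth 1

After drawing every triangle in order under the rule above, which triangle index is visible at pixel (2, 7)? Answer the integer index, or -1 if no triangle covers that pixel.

T0:
  2·area = 49
  edge (0, 12)→(0, 5): d=(0,-7) top-left  bias=+0
  edge (0, 5)→(7, 19): d=(7,14) right/bottom  bias=-1
  edge (7, 19)→(0, 12): d=(-7,-7) top-left  bias=+0
    (0,3)@(1, 7): e=[7,0,42] → ·  [on edge]
    (0,4)@(1, 9): e=[7,14,28] → #
    (1,4)@(3, 9): e=[21,-14,42] → ·
    (0,5)@(1, 11): e=[7,28,14] → #
    (1,5)@(3, 11): e=[21,0,28] → ·  [on edge]
    (0,6)@(1, 13): e=[7,42,0] → #  [on edge]
    (1,6)@(3, 13): e=[21,14,14] → #
    (2,6)@(5, 13): e=[35,-14,28] → ·
    (0,7)@(1, 15): e=[7,56,-14] → ·
    (1,7)@(3, 15): e=[21,28,0] → #  [on edge]
    (2,7)@(5, 15): e=[35,0,14] → ·  [on edge]
    (1,8)@(3, 17): e=[21,42,-14] → ·
    (2,8)@(5, 17): e=[35,14,0] → #  [on edge]
    (3,9)@(7, 19): e=[49,0,0] → ·  [on edge]
    (4,10)@(9, 21): e=[63,-14,0] → ·  [on edge]
  covered (6 px):
    · · · · · ·
    · · · · · ·
    · · · · · ·
    · · · · · ·
    # · · · · ·
    # · · · · ·
    # # · · · ·
    · # · · · ·
    · · # · · ·
    · · · · · ·
    · · · · · ·
T1:
  2·area = 49
  edge (0, 5)→(7, 12): d=(7,7) right/bottom  bias=-1
  edge (7, 12)→(7, 19): d=(0,7) right/bottom  bias=-1
  edge (7, 19)→(0, 5): d=(-7,-14) top-left  bias=+0
    (3,0)@(7, 1): e=[-77,0,126] → ·  [on edge]
    (3,1)@(7, 3): e=[-63,0,112] → ·  [on edge]
    (3,2)@(7, 5): e=[-49,0,98] → ·  [on edge]
    (0,3)@(1, 7): e=[7,42,0] → #  [on edge]
    (1,3)@(3, 7): e=[-7,28,28] → ·
    (3,3)@(7, 7): e=[-35,0,84] → ·  [on edge]
    (0,4)@(1, 9): e=[21,42,-14] → ·
    (1,4)@(3, 9): e=[7,28,14] → #
    (2,4)@(5, 9): e=[-7,14,42] → ·
    (3,4)@(7, 9): e=[-21,0,70] → ·  [on edge]
    (1,5)@(3, 11): e=[21,28,0] → #  [on edge]
    (2,5)@(5, 11): e=[7,14,28] → #
    (3,5)@(7, 11): e=[-7,0,56] → ·  [on edge]
    (3,6)@(7, 13): e=[7,0,42] → ·  [on edge]
    (2,7)@(5, 15): e=[35,14,0] → #  [on edge]
    (3,7)@(7, 15): e=[21,0,28] → ·  [on edge]
    (3,8)@(7, 17): e=[35,0,14] → ·  [on edge]
    (3,9)@(7, 19): e=[49,0,0] → ·  [on edge]
    (3,10)@(7, 21): e=[63,0,-14] → ·  [on edge]
  covered (6 px):
    · · · · · ·
    · · · · · ·
    · · · · · ·
    # · · · · ·
    · # · · · ·
    · # # · · ·
    · · # · · ·
    · · # · · ·
    · · · · · ·
    · · · · · ·
    · · · · · ·

Z-buffer (winner per pixel, '.' = empty):
  . . . . . .
  . . . . . .
  . . . . . .
  1 . . . . .
  0 1 . . . .
  0 1 1 . . .
  0 0 1 . . .
  . 0 1 . . .
  . . 0 . . .
  . . . . . .
  . . . . . .

Final: 1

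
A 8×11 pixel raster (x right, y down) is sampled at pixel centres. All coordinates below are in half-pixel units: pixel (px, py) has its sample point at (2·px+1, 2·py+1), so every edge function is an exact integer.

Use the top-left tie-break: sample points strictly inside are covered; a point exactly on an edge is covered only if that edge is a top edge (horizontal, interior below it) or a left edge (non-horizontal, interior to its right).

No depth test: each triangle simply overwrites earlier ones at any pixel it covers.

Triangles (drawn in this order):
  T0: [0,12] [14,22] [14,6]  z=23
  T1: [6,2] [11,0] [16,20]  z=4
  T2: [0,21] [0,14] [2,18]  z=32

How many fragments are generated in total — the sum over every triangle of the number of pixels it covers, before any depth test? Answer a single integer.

T0:
  2·area = 224  (B↔C swapped to make it positive)
  edge (0, 12)→(14, 6): d=(14,-6) top-left  bias=+0
  edge (14, 6)→(14, 22): d=(0,16) right/bottom  bias=-1
  edge (14, 22)→(0, 12): d=(-14,-10) top-left  bias=+0
    (6,3)@(13, 7): e=[8,16,200] → #
    (7,3)@(15, 7): e=[20,-16,220] → ·
    (3,4)@(7, 9): e=[0,112,112] → #  [on edge]
    (4,4)@(9, 9): e=[12,80,132] → #
    (5,4)@(11, 9): e=[24,48,152] → #
    (7,4)@(15, 9): e=[48,-16,192] → ·
    (1,5)@(3, 11): e=[4,176,44] → #
    (2,5)@(5, 11): e=[16,144,64] → #
    (7,5)@(15, 11): e=[76,-16,164] → ·
    (1,6)@(3, 13): e=[32,176,16] → #
    (7,6)@(15, 13): e=[104,-16,136] → ·
    (1,7)@(3, 15): e=[60,176,-12] → ·
    (3,8)@(7, 17): e=[112,112,0] → #  [on edge]
  covered (29 px):
    · · · · · · · ·
    · · · · · · · ·
    · · · · · · · ·
    · · · · · · # ·
    · · · # # # # ·
    · # # # # # # ·
    · # # # # # # ·
    · · # # # # # ·
    · · · # # # # ·
    · · · · · # # ·
    · · · · · · # ·
T1:
  2·area = 110
  edge (6, 2)→(11, 0): d=(5,-2) top-left  bias=+0
  edge (11, 0)→(16, 20): d=(5,20) right/bottom  bias=-1
  edge (16, 20)→(6, 2): d=(-10,-18) top-left  bias=+0
    (4,0)@(9, 1): e=[1,45,64] → #
    (5,0)@(11, 1): e=[5,5,100] → #
    (6,0)@(13, 1): e=[9,-35,136] → ·
    (3,1)@(7, 3): e=[7,95,8] → #
    (6,1)@(13, 3): e=[19,-25,116] → ·
    (3,2)@(7, 5): e=[17,105,-12] → ·
    (4,2)@(9, 5): e=[21,65,24] → #
    (6,2)@(13, 5): e=[29,-15,96] → ·
    (4,3)@(9, 7): e=[31,75,4] → #
    (6,3)@(13, 7): e=[39,-5,76] → ·
    (4,4)@(9, 9): e=[41,85,-16] → ·
    (5,4)@(11, 9): e=[45,45,20] → #
    (5,5)@(11, 11): e=[55,55,0] → #  [on edge]
  covered (15 px):
    · · · · # # · ·
    · · · # # # · ·
    · · · · # # · ·
    · · · · # # · ·
    · · · · · # # ·
    · · · · · # # ·
    · · · · · · # ·
    · · · · · · · ·
    · · · · · · · #
    · · · · · · · ·
    · · · · · · · ·
T2:
  2·area = 14
  edge (0, 21)→(0, 14): d=(0,-7) top-left  bias=+0
  edge (0, 14)→(2, 18): d=(2,4) right/bottom  bias=-1
  edge (2, 18)→(0, 21): d=(-2,3) right/bottom  bias=-1
    (0,8)@(1, 17): e=[7,2,5] → #
    (1,8)@(3, 17): e=[21,-6,-1] → ·
    (0,9)@(1, 19): e=[7,6,1] → #
    (1,9)@(3, 19): e=[21,-2,-5] → ·
    (0,10)@(1, 21): e=[7,10,-3] → ·
  covered (2 px):
    · · · · · · · ·
    · · · · · · · ·
    · · · · · · · ·
    · · · · · · · ·
    · · · · · · · ·
    · · · · · · · ·
    · · · · · · · ·
    · · · · · · · ·
    # · · · · · · ·
    # · · · · · · ·
    · · · · · · · ·

Final: 46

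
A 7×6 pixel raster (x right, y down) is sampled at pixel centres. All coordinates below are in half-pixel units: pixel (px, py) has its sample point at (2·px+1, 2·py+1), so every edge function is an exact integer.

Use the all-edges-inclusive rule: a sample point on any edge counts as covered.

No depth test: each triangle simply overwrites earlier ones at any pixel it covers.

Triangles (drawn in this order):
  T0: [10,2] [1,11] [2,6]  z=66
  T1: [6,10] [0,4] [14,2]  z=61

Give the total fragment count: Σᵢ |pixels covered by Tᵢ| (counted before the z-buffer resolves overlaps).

T0:
  2·area = 36
  edge (10, 2)→(1, 11): d=(-9,9) inclusive
  edge (1, 11)→(2, 6): d=(1,-5) inclusive
  edge (2, 6)→(10, 2): d=(8,-4) inclusive
    (1,0)@(3, 1): e=[72,0,-36] → ·  [on edge]
    (5,0)@(11, 1): e=[0,40,-4] → ·  [on edge]
    (4,1)@(9, 3): e=[0,32,4] → █  [on edge]
    (5,1)@(11, 3): e=[-18,42,12] → ·
    (2,2)@(5, 5): e=[18,14,4] → █
    (3,2)@(7, 5): e=[0,24,12] → █  [on edge]
    (4,2)@(9, 5): e=[-18,34,20] → ·
    (1,3)@(3, 7): e=[18,6,12] → █
    (2,3)@(5, 7): e=[0,16,20] → █  [on edge]
    (3,3)@(7, 7): e=[-18,26,28] → ·
    (1,4)@(3, 9): e=[0,8,28] → █  [on edge]
    (2,4)@(5, 9): e=[-18,18,36] → ·
    (0,5)@(1, 11): e=[0,0,36] → █  [on edge]
  covered (7 px):
    · · · · · · ·
    · · · · █ · ·
    · · █ █ · · ·
    · █ █ · · · ·
    · █ · · · · ·
    █ · · · · · ·
T1:
  2·area = 96
  edge (6, 10)→(0, 4): d=(-6,-6) inclusive
  edge (0, 4)→(14, 2): d=(14,-2) inclusive
  edge (14, 2)→(6, 10): d=(-8,8) inclusive
    (3,1)@(7, 3): e=[48,0,48] → █  [on edge]
    (4,1)@(9, 3): e=[60,4,32] → █
    (5,1)@(11, 3): e=[72,8,16] → █
    (6,1)@(13, 3): e=[84,12,0] → █  [on edge]
    (0,2)@(1, 5): e=[0,16,80] → █  [on edge]
    (1,2)@(3, 5): e=[12,20,64] → █
    (2,2)@(5, 5): e=[24,24,48] → █
    (5,2)@(11, 5): e=[60,36,0] → █  [on edge]
    (6,2)@(13, 5): e=[72,40,-16] → ·
    (0,3)@(1, 7): e=[-12,44,64] → ·
    (1,3)@(3, 7): e=[0,48,48] → █  [on edge]
    (4,3)@(9, 7): e=[36,60,0] → █  [on edge]
    (2,4)@(5, 9): e=[0,80,16] → █  [on edge]
    (3,4)@(7, 9): e=[12,84,0] → █  [on edge]
    (2,5)@(5, 11): e=[-12,108,0] → ·  [on edge]
    (3,5)@(7, 11): e=[0,112,-16] → ·  [on edge]
  covered (16 px):
    · · · · · · ·
    · · · █ █ █ █
    █ █ █ █ █ █ ·
    · █ █ █ █ · ·
    · · █ █ · · ·
    · · · · · · ·

Answer: 23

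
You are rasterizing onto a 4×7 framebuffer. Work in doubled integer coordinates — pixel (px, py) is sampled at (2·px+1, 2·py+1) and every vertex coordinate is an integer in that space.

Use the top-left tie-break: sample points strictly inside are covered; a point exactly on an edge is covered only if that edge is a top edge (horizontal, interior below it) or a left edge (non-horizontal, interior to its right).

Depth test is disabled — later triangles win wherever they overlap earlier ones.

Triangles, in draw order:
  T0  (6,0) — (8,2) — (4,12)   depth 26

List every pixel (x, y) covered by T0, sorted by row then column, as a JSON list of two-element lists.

T0:
  2·area = 28
  edge (6, 0)→(8, 2): d=(2,2) right/bottom  bias=-1
  edge (8, 2)→(4, 12): d=(-4,10) right/bottom  bias=-1
  edge (4, 12)→(6, 0): d=(2,-12) top-left  bias=+0
    (3,0)@(7, 1): e=[0,14,14] → ·  [on edge]
    (3,1)@(7, 3): e=[4,6,18] → #
    (3,2)@(7, 5): e=[8,-2,22] → ·
    (2,3)@(5, 7): e=[16,10,2] → #
    (3,3)@(7, 7): e=[12,-10,26] → ·
    (2,4)@(5, 9): e=[20,2,6] → #
    (3,4)@(7, 9): e=[16,-18,30] → ·
    (2,5)@(5, 11): e=[24,-6,10] → ·
  covered (3 px):
    · · · ·
    · · · #
    · · · ·
    · · # ·
    · · # ·
    · · · ·
    · · · ·

Result: [[3,1],[2,3],[2,4]]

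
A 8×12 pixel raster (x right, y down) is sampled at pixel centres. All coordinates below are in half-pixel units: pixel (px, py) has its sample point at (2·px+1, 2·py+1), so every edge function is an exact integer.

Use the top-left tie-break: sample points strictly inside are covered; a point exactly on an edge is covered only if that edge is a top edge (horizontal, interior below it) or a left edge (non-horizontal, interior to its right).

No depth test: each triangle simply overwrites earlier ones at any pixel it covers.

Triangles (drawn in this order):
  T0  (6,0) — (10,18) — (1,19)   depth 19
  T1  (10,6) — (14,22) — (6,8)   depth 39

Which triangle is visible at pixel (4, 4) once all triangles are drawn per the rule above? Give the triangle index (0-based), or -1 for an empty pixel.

T0:
  2·area = 166
  edge (6, 0)→(10, 18): d=(4,18) right/bottom  bias=-1
  edge (10, 18)→(1, 19): d=(-9,1) right/bottom  bias=-1
  edge (1, 19)→(6, 0): d=(5,-19) top-left  bias=+0
    (2,2)@(5, 5): e=[38,122,6] → █
    (3,2)@(7, 5): e=[2,120,44] → █
    (4,2)@(9, 5): e=[-34,118,82] → ·
    (2,3)@(5, 7): e=[46,104,16] → █
    (4,3)@(9, 7): e=[-26,100,92] → ·
    (2,4)@(5, 9): e=[54,86,26] → █
    (4,4)@(9, 9): e=[-18,82,102] → ·
    (2,5)@(5, 11): e=[62,68,36] → █
    (4,5)@(9, 11): e=[-10,64,112] → ·
    (1,6)@(3, 13): e=[106,52,8] → █
    (4,6)@(9, 13): e=[-2,46,122] → ·
    (1,7)@(3, 15): e=[114,34,18] → █
    (0,9)@(1, 19): e=[166,0,0] → ·  [on edge]
  covered (19 px):
    · · · · · · · ·
    · · · · · · · ·
    · · █ █ · · · ·
    · · █ █ · · · ·
    · · █ █ · · · ·
    · · █ █ · · · ·
    · █ █ █ · · · ·
    · █ █ █ █ · · ·
    · █ █ █ █ · · ·
    · · · · · · · ·
    · · · · · · · ·
    · · · · · · · ·
T1:
  2·area = 72
  edge (10, 6)→(14, 22): d=(4,16) right/bottom  bias=-1
  edge (14, 22)→(6, 8): d=(-8,-14) top-left  bias=+0
  edge (6, 8)→(10, 6): d=(4,-2) top-left  bias=+0
    (4,3)@(9, 7): e=[20,50,2] → █
    (5,3)@(11, 7): e=[-12,78,6] → ·
    (3,4)@(7, 9): e=[60,6,6] → █
    (5,4)@(11, 9): e=[-4,62,14] → ·
    (3,5)@(7, 11): e=[68,-10,14] → ·
    (4,5)@(9, 11): e=[36,18,18] → █
    (5,5)@(11, 11): e=[4,46,22] → █
    (6,5)@(13, 11): e=[-28,74,26] → ·
    (4,6)@(9, 13): e=[44,2,26] → █
    (6,6)@(13, 13): e=[-20,58,34] → ·
    (4,7)@(9, 15): e=[52,-14,34] → ·
    (5,7)@(11, 15): e=[20,14,38] → █
  covered (9 px):
    · · · · · · · ·
    · · · · · · · ·
    · · · · · · · ·
    · · · · █ · · ·
    · · · █ █ · · ·
    · · · · █ █ · ·
    · · · · █ █ · ·
    · · · · · █ · ·
    · · · · · · · ·
    · · · · · · █ ·
    · · · · · · · ·
    · · · · · · · ·

Z-buffer (winner per pixel, '.' = empty):
  . . . . . . . .
  . . . . . . . .
  . . 0 0 . . . .
  . . 0 0 1 . . .
  . . 0 1 1 . . .
  . . 0 0 1 1 . .
  . 0 0 0 1 1 . .
  . 0 0 0 0 1 . .
  . 0 0 0 0 . . .
  . . . . . . 1 .
  . . . . . . . .
  . . . . . . . .

Result: 1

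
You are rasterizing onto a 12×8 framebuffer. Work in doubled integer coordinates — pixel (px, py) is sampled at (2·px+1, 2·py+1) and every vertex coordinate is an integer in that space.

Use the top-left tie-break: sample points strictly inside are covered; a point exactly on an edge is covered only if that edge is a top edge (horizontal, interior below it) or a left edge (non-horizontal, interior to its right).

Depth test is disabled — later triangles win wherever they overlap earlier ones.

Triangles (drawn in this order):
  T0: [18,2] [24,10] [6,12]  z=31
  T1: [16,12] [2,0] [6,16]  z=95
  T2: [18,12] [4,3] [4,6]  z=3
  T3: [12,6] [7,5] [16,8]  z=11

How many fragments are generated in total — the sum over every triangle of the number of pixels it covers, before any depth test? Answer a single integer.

T0:
  2·area = 156
  edge (18, 2)→(24, 10): d=(6,8) right/bottom  bias=-1
  edge (24, 10)→(6, 12): d=(-18,2) right/bottom  bias=-1
  edge (6, 12)→(18, 2): d=(12,-10) top-left  bias=+0
    (8,1)@(17, 3): e=[14,140,2] → █
    (9,1)@(19, 3): e=[-2,136,22] → ·
    (7,2)@(15, 5): e=[42,108,6] → █
    (9,2)@(19, 5): e=[10,100,46] → █
    (10,2)@(21, 5): e=[-6,96,66] → ·
    (6,3)@(13, 7): e=[70,76,10] → █
    (10,3)@(21, 7): e=[6,60,90] → █
    (11,3)@(23, 7): e=[-10,56,110] → ·
    (5,4)@(11, 9): e=[98,44,14] → █
    (11,4)@(23, 9): e=[2,20,134] → █
    (4,5)@(9, 11): e=[126,12,18] → █
    (7,5)@(15, 11): e=[78,0,78] → ·  [on edge]
  covered (19 px):
    · · · · · · · · · · · ·
    · · · · · · · · █ · · ·
    · · · · · · · █ █ █ · ·
    · · · · · · █ █ █ █ █ ·
    · · · · · █ █ █ █ █ █ █
    · · · · █ █ █ · · · · ·
    · · · · · · · · · · · ·
    · · · · · · · · · · · ·
T1:
  2·area = 176  (B↔C swapped to make it positive)
  edge (16, 12)→(6, 16): d=(-10,4) right/bottom  bias=-1
  edge (6, 16)→(2, 0): d=(-4,-16) top-left  bias=+0
  edge (2, 0)→(16, 12): d=(14,12) right/bottom  bias=-1
    (1,0)@(3, 1): e=[162,12,2] → █
    (2,0)@(5, 1): e=[154,44,-22] → ·
    (1,1)@(3, 3): e=[142,4,30] → █
    (2,1)@(5, 3): e=[134,36,6] → █
    (3,1)@(7, 3): e=[126,68,-18] → ·
    (1,2)@(3, 5): e=[122,-4,58] → ·
    (2,2)@(5, 5): e=[114,28,34] → █
    (3,2)@(7, 5): e=[106,60,10] → █
    (4,2)@(9, 5): e=[98,92,-14] → ·
    (2,3)@(5, 7): e=[94,20,62] → █
    (4,3)@(9, 7): e=[78,84,14] → █
    (5,3)@(11, 7): e=[70,116,-10] → ·
  covered (22 px):
    · █ · · · · · · · · · ·
    · █ █ · · · · · · · · ·
    · · █ █ · · · · · · · ·
    · · █ █ █ · · · · · · ·
    · · █ █ █ █ · · · · · ·
    · · █ █ █ █ █ · · · · ·
    · · · █ █ █ █ · · · · ·
    · · · █ · · · · · · · ·
T2:
  2·area = 42  (B↔C swapped to make it positive)
  edge (18, 12)→(4, 6): d=(-14,-6) top-left  bias=+0
  edge (4, 6)→(4, 3): d=(0,-3) top-left  bias=+0
  edge (4, 3)→(18, 12): d=(14,9) right/bottom  bias=-1
    (2,2)@(5, 5): e=[20,3,19] → █
    (3,2)@(7, 5): e=[32,9,1] → █
    (4,2)@(9, 5): e=[44,15,-17] → ·
    (2,3)@(5, 7): e=[-8,3,47] → ·
    (3,3)@(7, 7): e=[4,9,29] → █
    (4,3)@(9, 7): e=[16,15,11] → █
    (5,3)@(11, 7): e=[28,21,-7] → ·
    (3,4)@(7, 9): e=[-24,9,57] → ·
    (4,4)@(9, 9): e=[-12,15,39] → ·
    (5,4)@(11, 9): e=[0,21,21] → █  [on edge]
    (6,4)@(13, 9): e=[12,27,3] → █
    (7,4)@(15, 9): e=[24,33,-15] → ·
  covered (6 px):
    · · · · · · · · · · · ·
    · · · · · · · · · · · ·
    · · █ █ · · · · · · · ·
    · · · █ █ · · · · · · ·
    · · · · · █ █ · · · · ·
    · · · · · · · · · · · ·
    · · · · · · · · · · · ·
    · · · · · · · · · · · ·
T3:
  2·area = 6  (B↔C swapped to make it positive)
  edge (12, 6)→(16, 8): d=(4,2) right/bottom  bias=-1
  edge (16, 8)→(7, 5): d=(-9,-3) top-left  bias=+0
  edge (7, 5)→(12, 6): d=(5,1) right/bottom  bias=-1
    (0,1)@(1, 3): e=[10,0,-4] → ·  [on edge]
    (3,2)@(7, 5): e=[6,0,0] → ·  [on edge]
    (6,3)@(13, 7): e=[2,0,4] → █  [on edge]
    (7,3)@(15, 7): e=[-2,6,2] → ·
    (8,3)@(17, 7): e=[-6,12,0] → ·  [on edge]
    (6,4)@(13, 9): e=[10,-18,14] → ·
    (9,4)@(19, 9): e=[-2,0,8] → ·  [on edge]
  covered (1 px):
    · · · · · · · · · · · ·
    · · · · · · · · · · · ·
    · · · · · · · · · · · ·
    · · · · · · █ · · · · ·
    · · · · · · · · · · · ·
    · · · · · · · · · · · ·
    · · · · · · · · · · · ·
    · · · · · · · · · · · ·

Final: 48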